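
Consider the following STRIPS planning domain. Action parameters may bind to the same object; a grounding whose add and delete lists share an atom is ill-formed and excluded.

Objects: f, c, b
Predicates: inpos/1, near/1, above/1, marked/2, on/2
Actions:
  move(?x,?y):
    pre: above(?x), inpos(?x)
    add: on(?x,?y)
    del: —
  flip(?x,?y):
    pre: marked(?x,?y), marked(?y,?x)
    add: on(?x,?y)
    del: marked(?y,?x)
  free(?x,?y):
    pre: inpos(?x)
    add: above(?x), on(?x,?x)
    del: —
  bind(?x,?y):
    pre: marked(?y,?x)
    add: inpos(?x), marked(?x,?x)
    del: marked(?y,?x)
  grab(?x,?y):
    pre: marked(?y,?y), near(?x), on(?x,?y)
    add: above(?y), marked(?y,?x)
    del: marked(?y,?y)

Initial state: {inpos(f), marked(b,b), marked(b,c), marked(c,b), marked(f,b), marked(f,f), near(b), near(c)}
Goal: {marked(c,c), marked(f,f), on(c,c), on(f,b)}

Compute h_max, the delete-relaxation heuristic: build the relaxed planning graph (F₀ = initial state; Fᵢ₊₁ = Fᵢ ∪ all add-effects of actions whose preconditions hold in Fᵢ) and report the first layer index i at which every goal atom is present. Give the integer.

F0 = init (8 atoms)
F1 = F0 ∪ {above(f), inpos(b), inpos(c), marked(c,c), on(b,b), on(b,c), on(c,b), on(f,f)}  (16 atoms)
F2 = F1 ∪ {above(b), above(c), on(c,c), on(f,b), on(f,c)}  (21 atoms)
goal ⊆ F2  ⇒  h_max = 2

2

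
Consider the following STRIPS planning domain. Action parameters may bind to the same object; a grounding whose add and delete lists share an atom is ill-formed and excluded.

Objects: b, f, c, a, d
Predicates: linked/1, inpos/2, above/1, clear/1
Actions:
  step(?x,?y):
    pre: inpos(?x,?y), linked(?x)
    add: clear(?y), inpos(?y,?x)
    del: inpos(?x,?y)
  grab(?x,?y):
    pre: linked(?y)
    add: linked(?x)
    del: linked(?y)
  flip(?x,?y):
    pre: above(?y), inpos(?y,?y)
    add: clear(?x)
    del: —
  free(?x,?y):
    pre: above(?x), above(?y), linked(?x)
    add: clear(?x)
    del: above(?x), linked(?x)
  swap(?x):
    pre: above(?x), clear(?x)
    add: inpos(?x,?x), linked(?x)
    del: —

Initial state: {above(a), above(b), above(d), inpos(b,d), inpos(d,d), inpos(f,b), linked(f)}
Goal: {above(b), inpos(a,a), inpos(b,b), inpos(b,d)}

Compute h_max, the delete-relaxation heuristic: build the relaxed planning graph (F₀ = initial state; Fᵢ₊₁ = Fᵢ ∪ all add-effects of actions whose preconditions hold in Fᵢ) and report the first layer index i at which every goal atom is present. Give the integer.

2

F0 = init (7 atoms)
F1 = F0 ∪ {clear(a), clear(b), clear(c), clear(d), clear(f), inpos(b,f), linked(a), linked(b), linked(c), linked(d)}  (17 atoms)
F2 = F1 ∪ {inpos(a,a), inpos(b,b), inpos(d,b)}  (20 atoms)
goal ⊆ F2  ⇒  h_max = 2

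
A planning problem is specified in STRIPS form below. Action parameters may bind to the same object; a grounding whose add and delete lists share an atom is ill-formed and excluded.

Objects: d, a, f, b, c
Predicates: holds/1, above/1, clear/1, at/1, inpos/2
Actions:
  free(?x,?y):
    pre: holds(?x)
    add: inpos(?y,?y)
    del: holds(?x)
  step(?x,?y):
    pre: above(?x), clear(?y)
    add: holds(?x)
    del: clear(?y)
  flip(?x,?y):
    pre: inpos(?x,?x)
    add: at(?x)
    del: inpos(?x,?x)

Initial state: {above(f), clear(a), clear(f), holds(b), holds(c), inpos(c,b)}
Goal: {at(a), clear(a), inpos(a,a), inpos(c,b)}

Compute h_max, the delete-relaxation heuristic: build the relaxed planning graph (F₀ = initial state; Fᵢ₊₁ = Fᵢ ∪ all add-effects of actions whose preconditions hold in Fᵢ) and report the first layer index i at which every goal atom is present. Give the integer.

2

F0 = init (6 atoms)
F1 = F0 ∪ {holds(f), inpos(a,a), inpos(b,b), inpos(c,c), inpos(d,d), inpos(f,f)}  (12 atoms)
F2 = F1 ∪ {at(a), at(b), at(c), at(d), at(f)}  (17 atoms)
goal ⊆ F2  ⇒  h_max = 2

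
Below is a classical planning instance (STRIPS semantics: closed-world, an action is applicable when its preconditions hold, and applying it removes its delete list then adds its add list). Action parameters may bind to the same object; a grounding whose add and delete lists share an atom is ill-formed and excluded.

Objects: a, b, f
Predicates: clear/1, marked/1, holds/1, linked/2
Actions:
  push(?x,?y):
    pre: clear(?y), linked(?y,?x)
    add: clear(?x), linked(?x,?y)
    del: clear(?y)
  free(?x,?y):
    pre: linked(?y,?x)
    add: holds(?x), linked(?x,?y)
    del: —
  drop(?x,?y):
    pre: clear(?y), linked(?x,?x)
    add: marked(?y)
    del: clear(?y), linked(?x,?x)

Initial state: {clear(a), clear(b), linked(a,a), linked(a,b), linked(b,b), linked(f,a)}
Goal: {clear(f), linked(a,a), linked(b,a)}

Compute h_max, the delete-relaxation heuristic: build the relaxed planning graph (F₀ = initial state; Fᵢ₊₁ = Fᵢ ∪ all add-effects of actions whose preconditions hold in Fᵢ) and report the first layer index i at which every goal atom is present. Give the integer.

F0 = init (6 atoms)
F1 = F0 ∪ {holds(a), holds(b), linked(a,f), linked(b,a), marked(a), marked(b)}  (12 atoms)
F2 = F1 ∪ {clear(f), holds(f)}  (14 atoms)
goal ⊆ F2  ⇒  h_max = 2

2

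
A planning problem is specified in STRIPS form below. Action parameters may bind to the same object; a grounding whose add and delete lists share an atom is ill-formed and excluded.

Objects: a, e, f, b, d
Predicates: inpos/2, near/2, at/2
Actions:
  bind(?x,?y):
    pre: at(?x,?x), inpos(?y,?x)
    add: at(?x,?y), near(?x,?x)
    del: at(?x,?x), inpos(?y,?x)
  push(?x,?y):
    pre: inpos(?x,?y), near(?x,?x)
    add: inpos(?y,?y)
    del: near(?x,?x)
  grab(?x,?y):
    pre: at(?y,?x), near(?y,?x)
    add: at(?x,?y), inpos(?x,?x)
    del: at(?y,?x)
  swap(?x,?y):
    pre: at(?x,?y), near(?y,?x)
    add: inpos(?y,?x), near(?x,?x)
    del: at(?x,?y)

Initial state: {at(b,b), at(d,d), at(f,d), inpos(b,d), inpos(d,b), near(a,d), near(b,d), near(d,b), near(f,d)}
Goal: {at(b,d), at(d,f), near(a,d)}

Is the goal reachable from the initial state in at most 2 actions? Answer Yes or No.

1. bind(b,d)  →  {at(b,d), at(d,d), at(f,d), inpos(b,d), near(a,d), near(b,b), near(b,d), near(d,b), near(f,d)}
2. grab(d,f)  →  {at(b,d), at(d,d), at(d,f), inpos(b,d), inpos(d,d), near(a,d), near(b,b), near(b,d), near(d,b), near(f,d)}
optimal plan length = 2; 2 ≤ 2

Yes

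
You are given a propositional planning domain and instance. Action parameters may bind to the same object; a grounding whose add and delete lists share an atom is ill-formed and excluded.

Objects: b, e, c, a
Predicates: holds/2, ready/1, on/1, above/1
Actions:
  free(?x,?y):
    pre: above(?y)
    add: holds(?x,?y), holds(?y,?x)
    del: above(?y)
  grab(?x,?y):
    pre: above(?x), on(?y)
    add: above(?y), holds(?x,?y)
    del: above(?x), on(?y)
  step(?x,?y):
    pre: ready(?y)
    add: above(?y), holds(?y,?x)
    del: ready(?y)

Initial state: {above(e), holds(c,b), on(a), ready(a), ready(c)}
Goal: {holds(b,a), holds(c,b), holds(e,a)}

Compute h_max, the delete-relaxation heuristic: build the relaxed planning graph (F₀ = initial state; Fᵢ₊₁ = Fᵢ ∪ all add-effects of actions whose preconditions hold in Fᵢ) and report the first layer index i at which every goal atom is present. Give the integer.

F0 = init (5 atoms)
F1 = F0 ∪ {above(a), above(c), holds(a,a), holds(a,b), holds(a,c), holds(a,e), holds(b,e), holds(c,a), holds(c,c), holds(c,e), holds(e,a), holds(e,b), holds(e,c), holds(e,e)}  (19 atoms)
F2 = F1 ∪ {holds(b,a), holds(b,c)}  (21 atoms)
goal ⊆ F2  ⇒  h_max = 2

2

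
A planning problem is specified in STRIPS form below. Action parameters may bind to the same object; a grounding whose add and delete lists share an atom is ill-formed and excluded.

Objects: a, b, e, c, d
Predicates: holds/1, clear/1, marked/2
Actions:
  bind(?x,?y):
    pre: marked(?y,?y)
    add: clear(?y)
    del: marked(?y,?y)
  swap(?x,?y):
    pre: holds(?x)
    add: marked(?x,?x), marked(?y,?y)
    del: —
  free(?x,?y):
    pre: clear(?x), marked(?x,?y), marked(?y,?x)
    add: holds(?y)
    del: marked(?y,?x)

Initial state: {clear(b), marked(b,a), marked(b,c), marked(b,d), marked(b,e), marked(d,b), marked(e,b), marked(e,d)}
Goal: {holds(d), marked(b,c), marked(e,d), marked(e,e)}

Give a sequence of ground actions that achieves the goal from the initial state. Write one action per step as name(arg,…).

1. free(b,d)  →  {clear(b), holds(d), marked(b,a), marked(b,c), marked(b,d), marked(b,e), marked(e,b), marked(e,d)}
2. swap(d,e)  →  {clear(b), holds(d), marked(b,a), marked(b,c), marked(b,d), marked(b,e), marked(d,d), marked(e,b), marked(e,d), marked(e,e)}

free(b,d); swap(d,e)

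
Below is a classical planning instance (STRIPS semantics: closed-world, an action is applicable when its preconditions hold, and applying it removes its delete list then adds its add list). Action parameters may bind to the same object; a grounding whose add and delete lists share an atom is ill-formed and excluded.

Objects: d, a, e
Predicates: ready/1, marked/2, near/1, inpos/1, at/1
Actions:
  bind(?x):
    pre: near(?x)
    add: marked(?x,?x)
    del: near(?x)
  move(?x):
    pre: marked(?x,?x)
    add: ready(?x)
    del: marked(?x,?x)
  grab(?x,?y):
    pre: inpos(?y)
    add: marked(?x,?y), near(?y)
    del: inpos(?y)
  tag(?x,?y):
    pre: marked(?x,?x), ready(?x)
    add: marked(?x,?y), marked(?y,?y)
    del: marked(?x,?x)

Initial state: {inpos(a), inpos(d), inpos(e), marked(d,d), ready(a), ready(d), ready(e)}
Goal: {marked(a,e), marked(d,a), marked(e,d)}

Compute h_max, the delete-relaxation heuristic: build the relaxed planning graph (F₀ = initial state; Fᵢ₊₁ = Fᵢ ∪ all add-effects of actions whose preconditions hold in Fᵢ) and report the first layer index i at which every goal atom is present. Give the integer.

F0 = init (7 atoms)
F1 = F0 ∪ {marked(a,a), marked(a,d), marked(a,e), marked(d,a), marked(d,e), marked(e,a), marked(e,d), marked(e,e), near(a), near(d), near(e)}  (18 atoms)
goal ⊆ F1  ⇒  h_max = 1

1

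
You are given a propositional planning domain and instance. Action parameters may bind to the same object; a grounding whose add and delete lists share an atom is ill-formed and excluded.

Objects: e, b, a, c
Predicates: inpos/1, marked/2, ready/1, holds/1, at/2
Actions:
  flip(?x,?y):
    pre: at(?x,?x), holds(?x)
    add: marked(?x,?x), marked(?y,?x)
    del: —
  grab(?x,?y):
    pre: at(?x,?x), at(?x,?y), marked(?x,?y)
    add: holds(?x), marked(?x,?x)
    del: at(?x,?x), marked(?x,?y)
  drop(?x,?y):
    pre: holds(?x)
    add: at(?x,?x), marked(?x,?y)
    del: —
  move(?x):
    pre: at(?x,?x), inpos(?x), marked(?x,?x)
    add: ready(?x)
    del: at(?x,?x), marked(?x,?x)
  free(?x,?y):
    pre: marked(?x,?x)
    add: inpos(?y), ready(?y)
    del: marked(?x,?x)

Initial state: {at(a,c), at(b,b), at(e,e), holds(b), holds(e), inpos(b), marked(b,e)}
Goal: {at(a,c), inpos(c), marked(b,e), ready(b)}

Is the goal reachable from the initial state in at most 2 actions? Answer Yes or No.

1. flip(e,e)  →  {at(a,c), at(b,b), at(e,e), holds(b), holds(e), inpos(b), marked(b,e), marked(e,e)}
2. flip(b,e)  →  {at(a,c), at(b,b), at(e,e), holds(b), holds(e), inpos(b), marked(b,b), marked(b,e), marked(e,b), marked(e,e)}
3. move(b)  →  {at(a,c), at(e,e), holds(b), holds(e), inpos(b), marked(b,e), marked(e,b), marked(e,e), ready(b)}
4. free(e,c)  →  {at(a,c), at(e,e), holds(b), holds(e), inpos(b), inpos(c), marked(b,e), marked(e,b), ready(b), ready(c)}
optimal plan length = 4; 4 > 2

No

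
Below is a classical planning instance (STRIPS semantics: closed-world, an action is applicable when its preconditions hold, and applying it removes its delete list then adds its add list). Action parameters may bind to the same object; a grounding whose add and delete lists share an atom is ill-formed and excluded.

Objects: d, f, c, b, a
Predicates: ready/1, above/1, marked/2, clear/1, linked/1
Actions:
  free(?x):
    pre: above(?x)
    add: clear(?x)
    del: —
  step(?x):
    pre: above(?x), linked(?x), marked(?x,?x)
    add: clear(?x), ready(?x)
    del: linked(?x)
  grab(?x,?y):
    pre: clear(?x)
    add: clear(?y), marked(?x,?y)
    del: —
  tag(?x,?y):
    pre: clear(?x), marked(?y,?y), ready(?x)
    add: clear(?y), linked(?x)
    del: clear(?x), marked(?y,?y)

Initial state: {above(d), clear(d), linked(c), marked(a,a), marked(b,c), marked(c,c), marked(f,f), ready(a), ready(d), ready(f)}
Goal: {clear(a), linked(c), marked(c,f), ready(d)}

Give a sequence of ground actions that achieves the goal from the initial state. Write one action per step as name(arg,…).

1. grab(d,c)  →  {above(d), clear(c), clear(d), linked(c), marked(a,a), marked(b,c), marked(c,c), marked(d,c), marked(f,f), ready(a), ready(d), ready(f)}
2. grab(d,a)  →  {above(d), clear(a), clear(c), clear(d), linked(c), marked(a,a), marked(b,c), marked(c,c), marked(d,a), marked(d,c), marked(f,f), ready(a), ready(d), ready(f)}
3. grab(c,f)  →  {above(d), clear(a), clear(c), clear(d), clear(f), linked(c), marked(a,a), marked(b,c), marked(c,c), marked(c,f), marked(d,a), marked(d,c), marked(f,f), ready(a), ready(d), ready(f)}

grab(d,c); grab(d,a); grab(c,f)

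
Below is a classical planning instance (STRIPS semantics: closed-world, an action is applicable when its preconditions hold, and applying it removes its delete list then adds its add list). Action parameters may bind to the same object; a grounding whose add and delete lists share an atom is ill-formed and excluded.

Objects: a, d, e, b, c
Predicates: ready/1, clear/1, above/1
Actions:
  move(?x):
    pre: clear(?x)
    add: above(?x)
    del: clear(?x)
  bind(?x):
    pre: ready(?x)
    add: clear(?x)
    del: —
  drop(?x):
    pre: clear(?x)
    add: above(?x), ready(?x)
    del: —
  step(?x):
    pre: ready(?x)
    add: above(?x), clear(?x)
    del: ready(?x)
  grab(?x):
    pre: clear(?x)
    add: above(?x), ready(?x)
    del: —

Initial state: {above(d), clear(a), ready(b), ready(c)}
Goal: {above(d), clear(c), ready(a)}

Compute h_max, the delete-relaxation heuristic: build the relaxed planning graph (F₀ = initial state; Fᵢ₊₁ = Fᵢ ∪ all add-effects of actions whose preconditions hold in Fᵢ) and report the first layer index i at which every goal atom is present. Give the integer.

1

F0 = init (4 atoms)
F1 = F0 ∪ {above(a), above(b), above(c), clear(b), clear(c), ready(a)}  (10 atoms)
goal ⊆ F1  ⇒  h_max = 1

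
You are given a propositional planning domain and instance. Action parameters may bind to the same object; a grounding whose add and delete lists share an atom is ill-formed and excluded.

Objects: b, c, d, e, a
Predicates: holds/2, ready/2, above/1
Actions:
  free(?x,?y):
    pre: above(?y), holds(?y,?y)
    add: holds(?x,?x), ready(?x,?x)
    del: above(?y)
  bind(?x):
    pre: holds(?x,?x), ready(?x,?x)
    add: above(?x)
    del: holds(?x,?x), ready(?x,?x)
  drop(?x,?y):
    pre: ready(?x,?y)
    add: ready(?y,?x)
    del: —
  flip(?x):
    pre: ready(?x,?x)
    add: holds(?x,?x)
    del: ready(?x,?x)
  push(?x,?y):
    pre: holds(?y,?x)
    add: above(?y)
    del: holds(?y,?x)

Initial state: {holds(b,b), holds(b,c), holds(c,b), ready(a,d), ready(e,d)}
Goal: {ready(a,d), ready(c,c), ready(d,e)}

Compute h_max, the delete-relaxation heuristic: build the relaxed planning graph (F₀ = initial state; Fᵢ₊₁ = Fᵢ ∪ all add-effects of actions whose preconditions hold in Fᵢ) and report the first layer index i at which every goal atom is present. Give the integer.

F0 = init (5 atoms)
F1 = F0 ∪ {above(b), above(c), ready(d,a), ready(d,e)}  (9 atoms)
F2 = F1 ∪ {holds(a,a), holds(c,c), holds(d,d), holds(e,e), ready(a,a), ready(b,b), ready(c,c), ready(d,d), ready(e,e)}  (18 atoms)
goal ⊆ F2  ⇒  h_max = 2

2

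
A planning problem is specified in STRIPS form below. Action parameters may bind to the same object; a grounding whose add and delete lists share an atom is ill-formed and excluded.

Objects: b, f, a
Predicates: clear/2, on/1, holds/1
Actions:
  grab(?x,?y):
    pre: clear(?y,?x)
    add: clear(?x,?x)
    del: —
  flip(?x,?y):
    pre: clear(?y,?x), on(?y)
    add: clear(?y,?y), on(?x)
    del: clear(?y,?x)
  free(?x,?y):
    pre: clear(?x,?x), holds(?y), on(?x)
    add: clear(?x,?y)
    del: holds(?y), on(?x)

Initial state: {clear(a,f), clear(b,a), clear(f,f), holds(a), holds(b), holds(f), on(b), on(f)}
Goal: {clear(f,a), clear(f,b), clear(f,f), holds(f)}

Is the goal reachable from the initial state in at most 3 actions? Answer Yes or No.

No

1. flip(a,b)  →  {clear(a,f), clear(b,b), clear(f,f), holds(a), holds(b), holds(f), on(a), on(b), on(f)}
2. free(f,b)  →  {clear(a,f), clear(b,b), clear(f,b), clear(f,f), holds(a), holds(f), on(a), on(b)}
3. flip(f,a)  →  {clear(a,a), clear(b,b), clear(f,b), clear(f,f), holds(a), holds(f), on(a), on(b), on(f)}
4. free(f,a)  →  {clear(a,a), clear(b,b), clear(f,a), clear(f,b), clear(f,f), holds(f), on(a), on(b)}
optimal plan length = 4; 4 > 3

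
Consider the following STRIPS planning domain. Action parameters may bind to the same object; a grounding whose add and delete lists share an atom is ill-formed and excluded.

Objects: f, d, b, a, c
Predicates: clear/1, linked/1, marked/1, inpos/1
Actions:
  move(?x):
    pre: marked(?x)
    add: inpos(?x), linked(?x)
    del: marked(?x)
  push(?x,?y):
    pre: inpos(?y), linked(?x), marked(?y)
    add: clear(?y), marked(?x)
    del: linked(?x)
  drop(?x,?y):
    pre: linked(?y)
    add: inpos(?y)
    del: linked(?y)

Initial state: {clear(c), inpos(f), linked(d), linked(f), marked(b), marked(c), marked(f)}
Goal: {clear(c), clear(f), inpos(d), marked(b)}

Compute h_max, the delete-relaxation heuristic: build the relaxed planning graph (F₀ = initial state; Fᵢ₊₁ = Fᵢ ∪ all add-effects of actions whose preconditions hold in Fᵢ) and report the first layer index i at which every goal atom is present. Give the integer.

F0 = init (7 atoms)
F1 = F0 ∪ {clear(f), inpos(b), inpos(c), inpos(d), linked(b), linked(c), marked(d)}  (14 atoms)
goal ⊆ F1  ⇒  h_max = 1

1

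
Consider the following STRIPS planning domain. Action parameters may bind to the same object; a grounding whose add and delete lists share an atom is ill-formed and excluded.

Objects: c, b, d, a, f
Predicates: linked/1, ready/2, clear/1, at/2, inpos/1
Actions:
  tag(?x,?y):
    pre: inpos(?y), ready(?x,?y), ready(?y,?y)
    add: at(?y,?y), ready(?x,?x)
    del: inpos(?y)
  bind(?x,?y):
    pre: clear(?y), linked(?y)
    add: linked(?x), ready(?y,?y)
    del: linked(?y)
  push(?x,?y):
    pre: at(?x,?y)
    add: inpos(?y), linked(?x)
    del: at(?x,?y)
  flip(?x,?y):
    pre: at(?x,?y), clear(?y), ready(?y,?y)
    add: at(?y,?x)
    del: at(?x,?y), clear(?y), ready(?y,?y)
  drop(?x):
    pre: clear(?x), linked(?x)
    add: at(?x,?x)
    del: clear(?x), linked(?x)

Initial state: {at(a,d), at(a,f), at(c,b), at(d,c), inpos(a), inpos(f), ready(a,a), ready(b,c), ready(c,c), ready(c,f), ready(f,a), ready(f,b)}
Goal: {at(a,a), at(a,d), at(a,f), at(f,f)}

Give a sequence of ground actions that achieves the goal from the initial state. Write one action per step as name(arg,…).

tag(f,a); tag(c,f)

1. tag(f,a)  →  {at(a,a), at(a,d), at(a,f), at(c,b), at(d,c), inpos(f), ready(a,a), ready(b,c), ready(c,c), ready(c,f), ready(f,a), ready(f,b), ready(f,f)}
2. tag(c,f)  →  {at(a,a), at(a,d), at(a,f), at(c,b), at(d,c), at(f,f), ready(a,a), ready(b,c), ready(c,c), ready(c,f), ready(f,a), ready(f,b), ready(f,f)}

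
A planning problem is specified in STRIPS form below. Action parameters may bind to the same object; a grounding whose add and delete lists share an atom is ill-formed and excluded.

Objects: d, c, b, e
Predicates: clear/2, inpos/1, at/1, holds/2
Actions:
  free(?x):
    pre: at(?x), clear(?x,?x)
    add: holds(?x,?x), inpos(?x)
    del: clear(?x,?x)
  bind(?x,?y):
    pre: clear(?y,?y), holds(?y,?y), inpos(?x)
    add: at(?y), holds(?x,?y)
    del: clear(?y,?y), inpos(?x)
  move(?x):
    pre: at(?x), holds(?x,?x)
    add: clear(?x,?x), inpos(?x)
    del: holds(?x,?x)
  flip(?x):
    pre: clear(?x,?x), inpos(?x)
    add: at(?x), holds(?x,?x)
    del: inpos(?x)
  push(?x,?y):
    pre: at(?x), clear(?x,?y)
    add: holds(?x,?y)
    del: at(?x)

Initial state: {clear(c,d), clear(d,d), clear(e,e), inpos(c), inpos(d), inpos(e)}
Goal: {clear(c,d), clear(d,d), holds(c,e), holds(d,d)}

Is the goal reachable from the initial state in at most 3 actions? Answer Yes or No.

Yes

1. flip(d)  →  {at(d), clear(c,d), clear(d,d), clear(e,e), holds(d,d), inpos(c), inpos(e)}
2. flip(e)  →  {at(d), at(e), clear(c,d), clear(d,d), clear(e,e), holds(d,d), holds(e,e), inpos(c)}
3. bind(c,e)  →  {at(d), at(e), clear(c,d), clear(d,d), holds(c,e), holds(d,d), holds(e,e)}
optimal plan length = 3; 3 ≤ 3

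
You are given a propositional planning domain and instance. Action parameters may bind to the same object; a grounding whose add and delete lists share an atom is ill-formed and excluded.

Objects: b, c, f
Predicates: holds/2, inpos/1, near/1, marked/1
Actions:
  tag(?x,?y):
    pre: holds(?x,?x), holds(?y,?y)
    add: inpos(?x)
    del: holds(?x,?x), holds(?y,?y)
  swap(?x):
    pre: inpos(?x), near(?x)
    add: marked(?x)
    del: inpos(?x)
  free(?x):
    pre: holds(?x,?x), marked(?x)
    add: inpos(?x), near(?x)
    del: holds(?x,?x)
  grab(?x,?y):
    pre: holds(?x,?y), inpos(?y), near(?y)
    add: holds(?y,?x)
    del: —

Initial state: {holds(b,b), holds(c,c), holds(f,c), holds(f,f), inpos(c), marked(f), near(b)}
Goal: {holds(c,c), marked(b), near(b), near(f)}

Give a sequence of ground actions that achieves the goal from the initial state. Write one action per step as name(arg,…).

1. tag(b,b)  →  {holds(c,c), holds(f,c), holds(f,f), inpos(b), inpos(c), marked(f), near(b)}
2. swap(b)  →  {holds(c,c), holds(f,c), holds(f,f), inpos(c), marked(b), marked(f), near(b)}
3. free(f)  →  {holds(c,c), holds(f,c), inpos(c), inpos(f), marked(b), marked(f), near(b), near(f)}

tag(b,b); swap(b); free(f)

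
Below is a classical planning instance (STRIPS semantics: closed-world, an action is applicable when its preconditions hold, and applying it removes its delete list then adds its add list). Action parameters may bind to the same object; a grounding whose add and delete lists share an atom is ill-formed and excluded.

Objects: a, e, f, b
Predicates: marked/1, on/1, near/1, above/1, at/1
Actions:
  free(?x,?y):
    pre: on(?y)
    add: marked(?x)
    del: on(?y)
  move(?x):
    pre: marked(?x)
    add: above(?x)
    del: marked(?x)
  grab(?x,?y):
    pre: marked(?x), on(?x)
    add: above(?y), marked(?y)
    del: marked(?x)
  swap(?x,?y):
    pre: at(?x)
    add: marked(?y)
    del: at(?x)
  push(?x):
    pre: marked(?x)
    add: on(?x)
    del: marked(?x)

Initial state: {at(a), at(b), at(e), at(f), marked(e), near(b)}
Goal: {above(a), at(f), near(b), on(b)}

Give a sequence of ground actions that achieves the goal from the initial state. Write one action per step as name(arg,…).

swap(a,a); move(a); swap(e,b); push(b)

1. swap(a,a)  →  {at(b), at(e), at(f), marked(a), marked(e), near(b)}
2. move(a)  →  {above(a), at(b), at(e), at(f), marked(e), near(b)}
3. swap(e,b)  →  {above(a), at(b), at(f), marked(b), marked(e), near(b)}
4. push(b)  →  {above(a), at(b), at(f), marked(e), near(b), on(b)}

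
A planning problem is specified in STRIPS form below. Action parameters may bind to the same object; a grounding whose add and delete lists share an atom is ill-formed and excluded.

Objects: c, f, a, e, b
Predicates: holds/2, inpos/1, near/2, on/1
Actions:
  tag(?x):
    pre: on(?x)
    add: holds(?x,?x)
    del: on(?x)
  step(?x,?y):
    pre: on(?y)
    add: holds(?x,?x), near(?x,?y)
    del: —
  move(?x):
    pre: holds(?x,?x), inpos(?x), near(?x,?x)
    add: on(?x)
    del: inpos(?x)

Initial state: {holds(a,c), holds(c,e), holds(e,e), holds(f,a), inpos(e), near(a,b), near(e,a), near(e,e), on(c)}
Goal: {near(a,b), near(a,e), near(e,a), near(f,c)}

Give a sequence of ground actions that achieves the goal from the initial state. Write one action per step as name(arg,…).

1. step(f,c)  →  {holds(a,c), holds(c,e), holds(e,e), holds(f,a), holds(f,f), inpos(e), near(a,b), near(e,a), near(e,e), near(f,c), on(c)}
2. move(e)  →  {holds(a,c), holds(c,e), holds(e,e), holds(f,a), holds(f,f), near(a,b), near(e,a), near(e,e), near(f,c), on(c), on(e)}
3. step(a,e)  →  {holds(a,a), holds(a,c), holds(c,e), holds(e,e), holds(f,a), holds(f,f), near(a,b), near(a,e), near(e,a), near(e,e), near(f,c), on(c), on(e)}

step(f,c); move(e); step(a,e)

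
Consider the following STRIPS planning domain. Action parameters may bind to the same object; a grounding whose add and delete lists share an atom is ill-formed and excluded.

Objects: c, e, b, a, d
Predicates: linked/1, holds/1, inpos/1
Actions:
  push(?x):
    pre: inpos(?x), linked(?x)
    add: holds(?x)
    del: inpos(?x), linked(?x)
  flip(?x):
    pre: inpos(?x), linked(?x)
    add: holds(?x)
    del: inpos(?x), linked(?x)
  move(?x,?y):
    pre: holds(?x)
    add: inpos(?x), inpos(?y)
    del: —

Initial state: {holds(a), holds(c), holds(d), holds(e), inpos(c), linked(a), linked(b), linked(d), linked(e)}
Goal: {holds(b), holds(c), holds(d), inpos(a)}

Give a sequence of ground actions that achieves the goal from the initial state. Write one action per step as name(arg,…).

1. move(a,b)  →  {holds(a), holds(c), holds(d), holds(e), inpos(a), inpos(b), inpos(c), linked(a), linked(b), linked(d), linked(e)}
2. push(b)  →  {holds(a), holds(b), holds(c), holds(d), holds(e), inpos(a), inpos(c), linked(a), linked(d), linked(e)}

move(a,b); push(b)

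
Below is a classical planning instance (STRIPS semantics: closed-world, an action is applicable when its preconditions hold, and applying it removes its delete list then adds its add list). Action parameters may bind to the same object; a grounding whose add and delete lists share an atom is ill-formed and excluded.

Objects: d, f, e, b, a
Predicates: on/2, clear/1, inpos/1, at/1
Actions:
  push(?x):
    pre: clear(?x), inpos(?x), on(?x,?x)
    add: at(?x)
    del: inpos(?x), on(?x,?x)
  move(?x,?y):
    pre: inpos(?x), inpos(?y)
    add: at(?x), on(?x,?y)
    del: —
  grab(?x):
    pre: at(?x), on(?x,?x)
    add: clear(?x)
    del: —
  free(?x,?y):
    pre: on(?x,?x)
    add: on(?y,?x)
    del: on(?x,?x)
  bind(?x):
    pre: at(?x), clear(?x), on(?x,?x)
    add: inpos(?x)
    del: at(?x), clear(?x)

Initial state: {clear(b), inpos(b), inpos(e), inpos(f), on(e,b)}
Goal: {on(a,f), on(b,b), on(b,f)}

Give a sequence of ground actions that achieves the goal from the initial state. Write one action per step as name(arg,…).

1. move(f,f)  →  {at(f), clear(b), inpos(b), inpos(e), inpos(f), on(e,b), on(f,f)}
2. move(b,f)  →  {at(b), at(f), clear(b), inpos(b), inpos(e), inpos(f), on(b,f), on(e,b), on(f,f)}
3. move(b,b)  →  {at(b), at(f), clear(b), inpos(b), inpos(e), inpos(f), on(b,b), on(b,f), on(e,b), on(f,f)}
4. free(f,a)  →  {at(b), at(f), clear(b), inpos(b), inpos(e), inpos(f), on(a,f), on(b,b), on(b,f), on(e,b)}

move(f,f); move(b,f); move(b,b); free(f,a)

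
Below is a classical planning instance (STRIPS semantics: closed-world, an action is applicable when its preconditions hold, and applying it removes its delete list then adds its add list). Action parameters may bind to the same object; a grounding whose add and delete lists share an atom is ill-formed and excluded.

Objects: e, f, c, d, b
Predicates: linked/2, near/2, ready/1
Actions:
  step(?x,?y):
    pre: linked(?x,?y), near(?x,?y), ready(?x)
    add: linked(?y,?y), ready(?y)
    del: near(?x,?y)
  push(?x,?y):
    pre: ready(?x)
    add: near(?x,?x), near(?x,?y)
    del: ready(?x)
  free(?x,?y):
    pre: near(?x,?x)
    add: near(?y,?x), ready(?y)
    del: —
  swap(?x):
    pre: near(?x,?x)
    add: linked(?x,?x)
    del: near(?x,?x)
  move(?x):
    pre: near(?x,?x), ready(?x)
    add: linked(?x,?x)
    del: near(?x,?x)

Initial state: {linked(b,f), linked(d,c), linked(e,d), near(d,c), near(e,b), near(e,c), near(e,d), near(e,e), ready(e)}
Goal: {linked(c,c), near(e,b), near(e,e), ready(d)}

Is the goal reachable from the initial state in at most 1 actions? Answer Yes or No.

No

1. step(e,d)  →  {linked(b,f), linked(d,c), linked(d,d), linked(e,d), near(d,c), near(e,b), near(e,c), near(e,e), ready(d), ready(e)}
2. step(d,c)  →  {linked(b,f), linked(c,c), linked(d,c), linked(d,d), linked(e,d), near(e,b), near(e,c), near(e,e), ready(c), ready(d), ready(e)}
optimal plan length = 2; 2 > 1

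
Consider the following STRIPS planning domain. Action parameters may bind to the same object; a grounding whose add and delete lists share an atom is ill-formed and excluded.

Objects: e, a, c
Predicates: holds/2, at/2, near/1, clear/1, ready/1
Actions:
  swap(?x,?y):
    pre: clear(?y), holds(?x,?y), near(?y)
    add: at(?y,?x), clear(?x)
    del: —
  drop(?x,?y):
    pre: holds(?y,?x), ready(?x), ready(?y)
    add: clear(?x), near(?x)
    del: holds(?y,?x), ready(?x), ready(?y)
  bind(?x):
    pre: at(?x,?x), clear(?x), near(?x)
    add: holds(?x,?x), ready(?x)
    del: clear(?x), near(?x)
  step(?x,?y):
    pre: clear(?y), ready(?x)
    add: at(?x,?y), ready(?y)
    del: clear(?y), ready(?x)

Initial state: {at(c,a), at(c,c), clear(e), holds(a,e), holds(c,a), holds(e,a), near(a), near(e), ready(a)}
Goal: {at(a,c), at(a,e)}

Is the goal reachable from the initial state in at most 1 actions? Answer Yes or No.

No

1. swap(a,e)  →  {at(c,a), at(c,c), at(e,a), clear(a), clear(e), holds(a,e), holds(c,a), holds(e,a), near(a), near(e), ready(a)}
2. swap(e,a)  →  {at(a,e), at(c,a), at(c,c), at(e,a), clear(a), clear(e), holds(a,e), holds(c,a), holds(e,a), near(a), near(e), ready(a)}
3. swap(c,a)  →  {at(a,c), at(a,e), at(c,a), at(c,c), at(e,a), clear(a), clear(c), clear(e), holds(a,e), holds(c,a), holds(e,a), near(a), near(e), ready(a)}
optimal plan length = 3; 3 > 1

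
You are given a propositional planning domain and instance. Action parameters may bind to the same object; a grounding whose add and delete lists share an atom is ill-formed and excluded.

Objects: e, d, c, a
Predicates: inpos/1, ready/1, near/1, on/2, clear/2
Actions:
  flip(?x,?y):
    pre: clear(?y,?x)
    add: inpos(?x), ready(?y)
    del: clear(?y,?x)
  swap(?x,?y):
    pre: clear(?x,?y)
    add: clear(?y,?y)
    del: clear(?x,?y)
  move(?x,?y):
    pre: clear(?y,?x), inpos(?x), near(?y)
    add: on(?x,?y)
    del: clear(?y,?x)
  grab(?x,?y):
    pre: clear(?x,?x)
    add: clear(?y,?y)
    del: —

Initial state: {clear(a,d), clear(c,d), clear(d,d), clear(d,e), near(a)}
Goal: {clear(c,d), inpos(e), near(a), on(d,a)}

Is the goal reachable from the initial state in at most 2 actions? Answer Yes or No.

No

1. flip(e,d)  →  {clear(a,d), clear(c,d), clear(d,d), inpos(e), near(a), ready(d)}
2. flip(d,d)  →  {clear(a,d), clear(c,d), inpos(d), inpos(e), near(a), ready(d)}
3. move(d,a)  →  {clear(c,d), inpos(d), inpos(e), near(a), on(d,a), ready(d)}
optimal plan length = 3; 3 > 2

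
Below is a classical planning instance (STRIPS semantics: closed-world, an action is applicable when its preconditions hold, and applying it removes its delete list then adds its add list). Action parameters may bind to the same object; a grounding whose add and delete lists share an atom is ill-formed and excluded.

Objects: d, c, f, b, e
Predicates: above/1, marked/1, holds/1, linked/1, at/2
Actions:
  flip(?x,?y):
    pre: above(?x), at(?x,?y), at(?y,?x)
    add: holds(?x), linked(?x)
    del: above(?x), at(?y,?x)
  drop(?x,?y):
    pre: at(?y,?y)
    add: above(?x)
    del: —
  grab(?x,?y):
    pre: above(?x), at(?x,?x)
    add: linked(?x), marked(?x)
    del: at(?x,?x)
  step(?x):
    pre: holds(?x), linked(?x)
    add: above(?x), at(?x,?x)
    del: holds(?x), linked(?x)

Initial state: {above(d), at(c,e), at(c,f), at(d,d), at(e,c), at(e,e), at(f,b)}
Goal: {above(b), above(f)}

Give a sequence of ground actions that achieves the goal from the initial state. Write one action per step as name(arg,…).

1. drop(f,d)  →  {above(d), above(f), at(c,e), at(c,f), at(d,d), at(e,c), at(e,e), at(f,b)}
2. drop(b,d)  →  {above(b), above(d), above(f), at(c,e), at(c,f), at(d,d), at(e,c), at(e,e), at(f,b)}

drop(f,d); drop(b,d)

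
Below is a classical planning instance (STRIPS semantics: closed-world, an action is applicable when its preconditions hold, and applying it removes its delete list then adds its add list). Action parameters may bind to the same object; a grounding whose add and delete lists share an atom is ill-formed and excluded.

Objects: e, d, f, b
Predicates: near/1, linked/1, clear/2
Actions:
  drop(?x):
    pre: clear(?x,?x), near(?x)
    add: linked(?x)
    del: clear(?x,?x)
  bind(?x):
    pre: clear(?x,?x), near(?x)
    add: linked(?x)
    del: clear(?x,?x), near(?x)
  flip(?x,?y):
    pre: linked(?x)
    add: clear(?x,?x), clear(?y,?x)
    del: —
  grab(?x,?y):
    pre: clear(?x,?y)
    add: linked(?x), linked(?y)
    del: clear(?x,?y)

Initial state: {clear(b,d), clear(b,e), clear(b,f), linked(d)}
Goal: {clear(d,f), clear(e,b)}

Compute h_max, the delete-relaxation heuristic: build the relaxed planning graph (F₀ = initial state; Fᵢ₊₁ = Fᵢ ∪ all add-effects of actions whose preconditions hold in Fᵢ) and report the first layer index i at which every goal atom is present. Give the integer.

2

F0 = init (4 atoms)
F1 = F0 ∪ {clear(d,d), clear(e,d), clear(f,d), linked(b), linked(e), linked(f)}  (10 atoms)
F2 = F1 ∪ {clear(b,b), clear(d,b), clear(d,e), clear(d,f), clear(e,b), clear(e,e), clear(e,f), clear(f,b), clear(f,e), clear(f,f)}  (20 atoms)
goal ⊆ F2  ⇒  h_max = 2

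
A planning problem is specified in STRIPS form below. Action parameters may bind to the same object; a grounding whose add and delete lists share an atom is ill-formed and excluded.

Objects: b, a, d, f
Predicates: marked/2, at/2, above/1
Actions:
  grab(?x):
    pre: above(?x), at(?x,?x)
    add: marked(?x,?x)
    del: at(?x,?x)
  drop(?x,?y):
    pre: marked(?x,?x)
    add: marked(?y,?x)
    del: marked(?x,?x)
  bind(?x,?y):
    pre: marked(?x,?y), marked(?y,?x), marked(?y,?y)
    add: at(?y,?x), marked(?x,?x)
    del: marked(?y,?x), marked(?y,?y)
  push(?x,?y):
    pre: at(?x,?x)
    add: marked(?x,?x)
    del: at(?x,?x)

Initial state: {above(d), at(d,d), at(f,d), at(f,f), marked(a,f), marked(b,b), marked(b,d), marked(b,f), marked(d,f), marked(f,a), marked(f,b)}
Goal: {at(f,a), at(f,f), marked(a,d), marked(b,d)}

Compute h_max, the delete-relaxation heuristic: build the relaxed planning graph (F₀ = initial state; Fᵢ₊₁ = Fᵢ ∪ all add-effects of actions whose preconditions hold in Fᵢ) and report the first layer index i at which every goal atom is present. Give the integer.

2

F0 = init (11 atoms)
F1 = F0 ∪ {at(b,f), marked(a,b), marked(d,b), marked(d,d), marked(f,f)}  (16 atoms)
F2 = F1 ∪ {at(b,d), at(d,b), at(f,a), at(f,b), marked(a,a), marked(a,d), marked(f,d)}  (23 atoms)
goal ⊆ F2  ⇒  h_max = 2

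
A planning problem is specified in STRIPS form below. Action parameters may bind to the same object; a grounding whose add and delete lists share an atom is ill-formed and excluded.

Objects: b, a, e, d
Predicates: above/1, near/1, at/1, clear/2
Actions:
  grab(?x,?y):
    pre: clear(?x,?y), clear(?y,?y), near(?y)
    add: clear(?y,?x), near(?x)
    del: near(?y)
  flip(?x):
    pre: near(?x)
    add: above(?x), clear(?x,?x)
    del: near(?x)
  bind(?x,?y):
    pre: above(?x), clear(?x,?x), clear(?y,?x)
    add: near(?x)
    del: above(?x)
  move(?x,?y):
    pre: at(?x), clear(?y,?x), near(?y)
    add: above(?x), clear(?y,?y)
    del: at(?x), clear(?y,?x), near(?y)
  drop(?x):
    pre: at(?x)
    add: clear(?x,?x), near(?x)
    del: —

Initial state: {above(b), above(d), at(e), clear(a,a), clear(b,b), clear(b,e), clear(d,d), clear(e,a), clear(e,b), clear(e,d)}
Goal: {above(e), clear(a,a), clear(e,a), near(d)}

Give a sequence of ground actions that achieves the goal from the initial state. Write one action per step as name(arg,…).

bind(b,b); bind(d,e); move(e,b)

1. bind(b,b)  →  {above(d), at(e), clear(a,a), clear(b,b), clear(b,e), clear(d,d), clear(e,a), clear(e,b), clear(e,d), near(b)}
2. bind(d,e)  →  {at(e), clear(a,a), clear(b,b), clear(b,e), clear(d,d), clear(e,a), clear(e,b), clear(e,d), near(b), near(d)}
3. move(e,b)  →  {above(e), clear(a,a), clear(b,b), clear(d,d), clear(e,a), clear(e,b), clear(e,d), near(d)}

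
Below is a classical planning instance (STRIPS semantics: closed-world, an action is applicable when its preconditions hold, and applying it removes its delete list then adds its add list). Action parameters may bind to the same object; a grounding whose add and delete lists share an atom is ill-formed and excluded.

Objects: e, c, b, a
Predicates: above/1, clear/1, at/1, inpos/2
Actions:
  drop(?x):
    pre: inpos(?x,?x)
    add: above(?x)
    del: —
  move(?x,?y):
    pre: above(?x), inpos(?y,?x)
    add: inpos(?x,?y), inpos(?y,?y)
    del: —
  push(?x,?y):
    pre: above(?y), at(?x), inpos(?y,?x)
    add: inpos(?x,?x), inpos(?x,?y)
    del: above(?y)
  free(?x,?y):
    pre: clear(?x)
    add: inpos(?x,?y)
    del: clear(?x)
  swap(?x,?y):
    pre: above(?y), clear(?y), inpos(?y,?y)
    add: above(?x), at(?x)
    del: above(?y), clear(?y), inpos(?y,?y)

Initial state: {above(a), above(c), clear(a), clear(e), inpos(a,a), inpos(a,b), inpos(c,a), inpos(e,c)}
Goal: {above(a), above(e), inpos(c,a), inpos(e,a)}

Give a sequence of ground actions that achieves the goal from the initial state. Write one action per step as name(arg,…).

move(c,e); drop(e); free(e,a)

1. move(c,e)  →  {above(a), above(c), clear(a), clear(e), inpos(a,a), inpos(a,b), inpos(c,a), inpos(c,e), inpos(e,c), inpos(e,e)}
2. drop(e)  →  {above(a), above(c), above(e), clear(a), clear(e), inpos(a,a), inpos(a,b), inpos(c,a), inpos(c,e), inpos(e,c), inpos(e,e)}
3. free(e,a)  →  {above(a), above(c), above(e), clear(a), inpos(a,a), inpos(a,b), inpos(c,a), inpos(c,e), inpos(e,a), inpos(e,c), inpos(e,e)}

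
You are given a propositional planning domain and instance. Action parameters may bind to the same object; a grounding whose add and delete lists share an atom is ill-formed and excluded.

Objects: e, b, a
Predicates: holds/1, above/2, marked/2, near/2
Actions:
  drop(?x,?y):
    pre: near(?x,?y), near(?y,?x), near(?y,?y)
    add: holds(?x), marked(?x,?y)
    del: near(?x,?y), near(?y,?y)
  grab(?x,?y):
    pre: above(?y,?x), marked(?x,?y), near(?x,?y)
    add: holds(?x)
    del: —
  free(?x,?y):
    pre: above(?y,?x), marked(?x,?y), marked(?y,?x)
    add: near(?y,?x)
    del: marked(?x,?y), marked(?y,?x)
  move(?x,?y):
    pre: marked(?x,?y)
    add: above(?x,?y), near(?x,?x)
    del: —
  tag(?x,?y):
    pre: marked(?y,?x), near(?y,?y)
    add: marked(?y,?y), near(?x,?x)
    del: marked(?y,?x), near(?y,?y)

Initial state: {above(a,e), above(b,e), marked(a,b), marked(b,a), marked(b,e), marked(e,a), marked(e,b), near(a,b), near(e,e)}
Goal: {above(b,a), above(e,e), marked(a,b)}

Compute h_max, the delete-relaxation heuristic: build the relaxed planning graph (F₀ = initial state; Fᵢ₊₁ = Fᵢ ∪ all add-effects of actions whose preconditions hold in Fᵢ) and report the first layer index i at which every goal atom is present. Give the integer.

F0 = init (9 atoms)
F1 = F0 ∪ {above(a,b), above(b,a), above(e,a), above(e,b), holds(e), marked(e,e), near(a,a), near(b,b), near(b,e)}  (18 atoms)
F2 = F1 ∪ {above(e,e), holds(a), holds(b), marked(a,a), marked(b,b), near(b,a), near(e,b)}  (25 atoms)
goal ⊆ F2  ⇒  h_max = 2

2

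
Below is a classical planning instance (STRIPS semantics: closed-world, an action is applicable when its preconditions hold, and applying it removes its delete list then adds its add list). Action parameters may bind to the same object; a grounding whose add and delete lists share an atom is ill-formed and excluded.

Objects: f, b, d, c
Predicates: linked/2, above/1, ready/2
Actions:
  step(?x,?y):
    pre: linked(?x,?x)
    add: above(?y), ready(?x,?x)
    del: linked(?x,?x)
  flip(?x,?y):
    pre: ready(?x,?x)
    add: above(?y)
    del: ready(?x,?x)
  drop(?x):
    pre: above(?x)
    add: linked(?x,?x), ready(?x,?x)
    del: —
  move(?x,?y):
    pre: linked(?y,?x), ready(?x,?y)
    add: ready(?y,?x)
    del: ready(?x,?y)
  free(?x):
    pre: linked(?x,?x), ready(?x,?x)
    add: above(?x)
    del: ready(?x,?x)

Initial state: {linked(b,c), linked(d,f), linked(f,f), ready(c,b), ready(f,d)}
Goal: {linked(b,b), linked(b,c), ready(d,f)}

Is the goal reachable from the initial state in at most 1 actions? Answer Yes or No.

1. step(f,b)  →  {above(b), linked(b,c), linked(d,f), ready(c,b), ready(f,d), ready(f,f)}
2. drop(b)  →  {above(b), linked(b,b), linked(b,c), linked(d,f), ready(b,b), ready(c,b), ready(f,d), ready(f,f)}
3. move(f,d)  →  {above(b), linked(b,b), linked(b,c), linked(d,f), ready(b,b), ready(c,b), ready(d,f), ready(f,f)}
optimal plan length = 3; 3 > 1

No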